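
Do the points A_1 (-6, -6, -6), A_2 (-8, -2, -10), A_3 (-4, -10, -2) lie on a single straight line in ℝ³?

Yes

A_1A_2 = (-2, 4, -4), A_1A_3 = (2, -4, 4).
A_1A_2 × A_1A_3 = (0, 0, 0).
The cross product vanishes, so the three points are collinear.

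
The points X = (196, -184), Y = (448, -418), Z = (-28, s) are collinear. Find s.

24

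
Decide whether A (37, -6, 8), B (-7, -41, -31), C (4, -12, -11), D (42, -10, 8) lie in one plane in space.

With A as base: AB = (-44, -35, -39), AC = (-33, -6, -19), AD = (5, -4, 0).
AC × AD = (-76, -95, 162).
AB · (AC × AD) = 351.
Since 351 ≠ 0, the four points are not coplanar.

No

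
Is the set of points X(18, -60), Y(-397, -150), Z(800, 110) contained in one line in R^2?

No

XY = (-415, -90), XZ = (782, 170).
det[XY; XZ] = (-415)(170) − (-90)(782) = -170.
The determinant is nonzero, so they are not collinear.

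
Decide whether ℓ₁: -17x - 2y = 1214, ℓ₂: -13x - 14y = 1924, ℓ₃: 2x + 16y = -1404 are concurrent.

No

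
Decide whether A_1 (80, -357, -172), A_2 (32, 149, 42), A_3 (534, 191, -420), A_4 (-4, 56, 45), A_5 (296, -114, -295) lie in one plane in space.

No

The plane through A_1, A_2, A_3 has normal n = A_1A_2 × A_1A_3 = (-242760, 85252, -256028) and equation n·P = -5818948.
Checking the remaining points: n·A_4 = -5776108, n·A_5 = -6047428.
Since n·A_4 = -5776108 ≠ -5818948, A_4 is off the plane and the points are not all coplanar.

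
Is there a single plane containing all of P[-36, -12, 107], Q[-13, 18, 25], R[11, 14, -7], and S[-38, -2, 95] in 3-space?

The four points are coplanar iff the 3×3 determinant with rows PQ, PR, PS is zero.
Rows: (23, 30, -82), (47, 26, -114), (-2, 10, -12).
Expanding along the first row: (23)(828) − (30)(-792) + (-82)(522) = 0.
Zero determinant ⇒ coplanar.

Yes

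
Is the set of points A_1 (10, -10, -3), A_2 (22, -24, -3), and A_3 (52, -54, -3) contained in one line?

No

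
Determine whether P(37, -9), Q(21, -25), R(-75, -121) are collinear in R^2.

Yes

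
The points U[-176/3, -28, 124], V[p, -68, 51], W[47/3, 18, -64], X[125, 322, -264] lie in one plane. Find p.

-110/3

Normal to plane UWX: n = (47952, -5688, 17568); plane equation n·P = -475488.
Requiring n·V = -475488: (47952)p + (1282752) = -475488.
So p = -110/3.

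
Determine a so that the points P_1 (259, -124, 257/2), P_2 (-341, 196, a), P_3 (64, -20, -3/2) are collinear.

Direction P_1P_3 = (-195, 104, -130). From the x-coordinate of P_2, the parameter along the line is τ = (-341 − 259)/(-195) = 40/13.
Then a = 257/2 + 40/13·(-130) = -543/2.

-543/2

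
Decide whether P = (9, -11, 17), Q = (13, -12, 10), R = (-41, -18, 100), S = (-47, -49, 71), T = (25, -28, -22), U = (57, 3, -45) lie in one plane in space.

No

The plane through P, Q, R has normal n = PQ × PR = (-132, 18, -78) and equation n·X = -2712.
Checking the remaining points: n·S = -216, n·T = -2088, n·U = -3960.
Since n·S = -216 ≠ -2712, S is off the plane and the points are not all coplanar.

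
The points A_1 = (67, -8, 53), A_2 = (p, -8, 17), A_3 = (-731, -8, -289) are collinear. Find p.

-17

Collinearity requires A_1A_2 × A_1A_3 = 0; each component is linear in p.
The y-component gives (342)p + (5814) = 0, so p = -17.
The remaining components then also vanish.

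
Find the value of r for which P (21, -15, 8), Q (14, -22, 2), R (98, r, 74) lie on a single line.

Direction PQ = (-7, -7, -6). From the x-coordinate of R, the parameter along the line is τ = (98 − 21)/(-7) = -11.
Then r = (-15) + (-11)·(-7) = 62.

62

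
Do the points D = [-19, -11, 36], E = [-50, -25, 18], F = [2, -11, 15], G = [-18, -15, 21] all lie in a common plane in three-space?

Yes

The four points are coplanar iff the 3×3 determinant with rows DE, DF, DG is zero.
Rows: (-31, -14, -18), (21, 0, -21), (1, -4, -15).
Expanding along the first row: (-31)(-84) − (-14)(-294) + (-18)(-84) = 0.
Zero determinant ⇒ coplanar.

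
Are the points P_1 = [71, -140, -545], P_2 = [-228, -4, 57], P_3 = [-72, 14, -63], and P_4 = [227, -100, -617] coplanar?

Yes

With P_1 as base: P_1P_2 = (-299, 136, 602), P_1P_3 = (-143, 154, 482), P_1P_4 = (156, 40, -72).
P_1P_3 × P_1P_4 = (-30368, 64896, -29744).
P_1P_2 · (P_1P_3 × P_1P_4) = 0.
The scalar triple product vanishes, so the four points are coplanar.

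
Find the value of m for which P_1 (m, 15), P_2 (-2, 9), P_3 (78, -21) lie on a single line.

-18

Collinearity: (P_1 − P_2) must be parallel to (P_3 − P_2) = (80, -30).
Cross-multiplying the components: (m − (-2))·(-30) = (6)·(80).
Solving gives m = -18.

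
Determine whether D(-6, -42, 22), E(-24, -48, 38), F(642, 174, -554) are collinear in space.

Yes

DE = (-18, -6, 16), DF = (648, 216, -576).
Each component of DF is -36 times the corresponding component of DE, so DF = -36·DE and the points are collinear.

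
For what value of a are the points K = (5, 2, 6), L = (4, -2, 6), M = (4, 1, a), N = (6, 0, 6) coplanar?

The points are coplanar iff KL · (KM × KN) = 0.
Expanding, this is linear in a: (-6)a + (36) = 0.
So a = 6.

6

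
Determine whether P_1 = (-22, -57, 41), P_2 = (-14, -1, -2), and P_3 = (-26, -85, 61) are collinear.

P_1P_2 = (8, 56, -43), P_1P_3 = (-4, -28, 20).
P_1P_2 × P_1P_3 = (-84, 12, 0).
The cross product is nonzero, so the points do not lie on one line.

No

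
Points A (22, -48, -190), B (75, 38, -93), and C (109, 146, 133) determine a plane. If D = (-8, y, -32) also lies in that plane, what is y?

-28

A normal to the plane is n = AB × AC = (8960, -8680, 2800).
D lies in the plane iff n · AD = 0.
This gives (-8680)y + (-243040) = 0, so y = -28.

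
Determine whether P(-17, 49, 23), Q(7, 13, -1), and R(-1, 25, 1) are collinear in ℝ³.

PQ = (24, -36, -24), PR = (16, -24, -22).
PQ × PR = (216, 144, 0).
The cross product is nonzero, so the points do not lie on one line.

No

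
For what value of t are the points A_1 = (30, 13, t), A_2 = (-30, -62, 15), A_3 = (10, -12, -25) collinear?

Direction A_2A_3 = (40, 50, -40). From the x-coordinate of A_1, the parameter along the line is τ = (30 − (-30))/40 = 3/2.
Then t = 15 + 3/2·(-40) = -45.

-45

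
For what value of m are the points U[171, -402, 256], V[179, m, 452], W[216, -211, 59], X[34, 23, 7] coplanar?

Normal to plane UWX: n = (36166, 38194, 45292); plane equation n·P = 2425150.
Requiring n·V = 2425150: (38194)m + (26945698) = 2425150.
So m = -642.

-642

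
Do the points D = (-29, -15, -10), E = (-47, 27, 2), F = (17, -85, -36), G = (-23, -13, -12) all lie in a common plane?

Yes

A normal to the plane through D, E, F is n = DE × DF = (-252, 84, -672).
The plane has equation n·P = 12768. For G: n·G = 12768.
Equal, so G lies in the plane and all four are coplanar.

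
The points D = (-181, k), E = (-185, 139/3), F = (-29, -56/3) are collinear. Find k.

134/3

The three points are collinear iff det[DE; DF] = 0.
This determinant is linear in k: (156)k + (-6968) = 0, so k = 134/3.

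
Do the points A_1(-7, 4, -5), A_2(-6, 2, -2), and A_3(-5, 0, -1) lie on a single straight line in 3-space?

No

A_1A_2 = (1, -2, 3), A_1A_3 = (2, -4, 4).
A_1A_2 × A_1A_3 = (4, 2, 0).
The cross product is nonzero, so the points do not lie on one line.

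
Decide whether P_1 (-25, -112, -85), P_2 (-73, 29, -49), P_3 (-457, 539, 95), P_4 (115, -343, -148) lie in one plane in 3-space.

Yes

The four points are coplanar iff the 3×3 determinant with rows P_1P_2, P_1P_3, P_1P_4 is zero.
Rows: (-48, 141, 36), (-432, 651, 180), (140, -231, -63).
Expanding along the first row: (-48)(567) − (141)(2016) + (36)(8652) = 0.
Zero determinant ⇒ coplanar.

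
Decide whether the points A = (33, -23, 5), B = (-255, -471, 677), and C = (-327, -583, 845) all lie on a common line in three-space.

Yes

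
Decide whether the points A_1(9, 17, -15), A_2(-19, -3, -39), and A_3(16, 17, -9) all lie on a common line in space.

No

A_1A_2 = (-28, -20, -24), A_1A_3 = (7, 0, 6).
A_1A_2 × A_1A_3 = (-120, 0, 140).
The cross product is nonzero, so the points do not lie on one line.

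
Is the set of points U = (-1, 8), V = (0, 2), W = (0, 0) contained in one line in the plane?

UV = (1, -6), UW = (1, -8).
Twice the signed area of △UVW is (1)(-8) − (-6)(1) = -2.
The area is nonzero, so the three points are not collinear.

No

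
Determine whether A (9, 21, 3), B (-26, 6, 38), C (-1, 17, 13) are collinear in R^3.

No

AB = (-35, -15, 35), AC = (-10, -4, 10).
Comparing components 2 and 3: (-15)(10) − (35)(-4) = -10 ≠ 0, so AB and AC are not parallel and the points are not collinear.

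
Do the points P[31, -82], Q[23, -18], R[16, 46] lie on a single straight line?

No

PQ = (-8, 64), PR = (-15, 128).
If collinear, PR would be a scalar multiple of PQ. But (-8)·(128) ≠ (64)·(-15) (difference -64), so they are not parallel; the points are not collinear.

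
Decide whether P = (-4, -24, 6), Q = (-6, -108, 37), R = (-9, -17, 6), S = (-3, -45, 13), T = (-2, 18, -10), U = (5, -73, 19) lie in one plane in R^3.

The plane through P, Q, R has normal n = PQ × PR = (-217, -155, -434) and equation n·X = 1984.
Checking the remaining points: n·S = 1984, n·T = 1984, n·U = 1984.
All equal 1984, so all 6 points lie in one plane.

Yes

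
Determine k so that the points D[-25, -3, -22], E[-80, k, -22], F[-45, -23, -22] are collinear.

Collinearity requires DE × DF = 0; each component is linear in k.
The z-component gives (20)k + (1160) = 0, so k = -58.
The remaining components then also vanish.

-58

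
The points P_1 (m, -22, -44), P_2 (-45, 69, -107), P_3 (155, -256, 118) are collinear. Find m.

11

Direction P_2P_3 = (200, -325, 225). From the y-coordinate of P_1, the parameter along the line is τ = (-22 − 69)/(-325) = 7/25.
Then m = (-45) + 7/25·(200) = 11.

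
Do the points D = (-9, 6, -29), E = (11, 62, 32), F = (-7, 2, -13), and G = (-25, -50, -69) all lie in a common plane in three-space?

No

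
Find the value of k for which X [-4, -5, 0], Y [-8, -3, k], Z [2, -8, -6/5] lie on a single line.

Direction XZ = (6, -3, -6/5). From the x-coordinate of Y, the parameter along the line is τ = (-8 − (-4))/6 = -2/3.
Then k = 0 + (-2/3)·(-6/5) = 4/5.

4/5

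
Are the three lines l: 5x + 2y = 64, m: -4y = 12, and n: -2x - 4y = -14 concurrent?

No

Intersecting l and m: solving the 2×2 system gives (x, y) = (14, -3).
Substitute into n: (-2)(14) + (-4)(-3) = -16.
But n requires -14 ≠ -16, so the three lines have no common point.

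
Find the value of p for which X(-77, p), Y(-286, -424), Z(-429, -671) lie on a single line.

The three points are collinear iff det[XY; XZ] = 0.
This determinant is linear in p: (-143)p + (-9009) = 0, so p = -63.

-63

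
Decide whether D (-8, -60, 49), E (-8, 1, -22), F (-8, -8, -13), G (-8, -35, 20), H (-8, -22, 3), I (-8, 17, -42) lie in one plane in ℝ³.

Yes

The plane through D, E, F has normal n = DE × DF = (-90, 0, 0) and equation n·P = 720.
Checking the remaining points: n·G = 720, n·H = 720, n·I = 720.
All equal 720, so all 6 points lie in one plane.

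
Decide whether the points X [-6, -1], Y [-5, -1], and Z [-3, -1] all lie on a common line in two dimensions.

Yes

XY = (1, 0), XZ = (3, 0).
det[XY; XZ] = (1)(0) − (0)(3) = 0.
The determinant is zero, so the points are collinear.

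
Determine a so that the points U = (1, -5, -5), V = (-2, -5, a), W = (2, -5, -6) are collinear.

-2

Direction UW = (1, 0, -1). From the x-coordinate of V, the parameter along the line is τ = (-2 − 1)/1 = -3.
Then a = (-5) + (-3)·(-1) = -2.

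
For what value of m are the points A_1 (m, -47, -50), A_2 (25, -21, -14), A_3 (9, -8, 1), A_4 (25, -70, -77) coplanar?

1

The points are coplanar iff A_1A_2 · (A_1A_3 × A_1A_4) = 0.
Expanding, this is linear in m: (84)m + (-84) = 0.
So m = 1.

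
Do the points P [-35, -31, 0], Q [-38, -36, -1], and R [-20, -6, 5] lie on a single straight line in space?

PQ = (-3, -5, -1), PR = (15, 25, 5).
PQ × PR = (0, 0, 0).
The cross product vanishes, so the three points are collinear.

Yes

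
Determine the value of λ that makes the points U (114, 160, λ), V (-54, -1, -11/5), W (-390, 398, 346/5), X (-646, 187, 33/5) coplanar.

The points are coplanar iff UV · (UW × UX) = 0.
Expanding, this is linear in λ: (-173040)λ + (7613760) = 0.
So λ = 44.

44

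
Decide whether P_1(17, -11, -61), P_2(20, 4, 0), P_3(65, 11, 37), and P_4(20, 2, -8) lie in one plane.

The four points are coplanar iff the 3×3 determinant with rows P_1P_2, P_1P_3, P_1P_4 is zero.
Rows: (3, 15, 61), (48, 22, 98), (3, 13, 53).
Expanding along the first row: (3)(-108) − (15)(2250) + (61)(558) = -36.
Nonzero ⇒ not coplanar.

No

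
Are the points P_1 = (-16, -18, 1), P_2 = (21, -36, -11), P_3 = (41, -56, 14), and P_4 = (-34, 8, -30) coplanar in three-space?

No

The four points are coplanar iff the 3×3 determinant with rows P_1P_2, P_1P_3, P_1P_4 is zero.
Rows: (37, -18, -12), (57, -38, 13), (-18, 26, -31).
Expanding along the first row: (37)(840) − (-18)(-1533) + (-12)(798) = -6090.
Nonzero ⇒ not coplanar.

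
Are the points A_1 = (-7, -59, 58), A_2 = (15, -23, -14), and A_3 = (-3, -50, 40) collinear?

A_1A_2 = (22, 36, -72), A_1A_3 = (4, 9, -18).
A_1A_2 × A_1A_3 = (0, 108, 54).
The cross product is nonzero, so the points do not lie on one line.

No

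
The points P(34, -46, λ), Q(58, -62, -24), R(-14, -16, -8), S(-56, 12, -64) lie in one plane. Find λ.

The points are coplanar iff PQ · (PR × PS) = 0.
Expanding, this is linear in λ: (84)λ + (4704) = 0.
So λ = -56.

-56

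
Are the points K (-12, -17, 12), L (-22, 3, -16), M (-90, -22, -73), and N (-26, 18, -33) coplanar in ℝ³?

With K as base: KL = (-10, 20, -28), KM = (-78, -5, -85), KN = (-14, 35, -45).
KM × KN = (3200, -2320, -2800).
KL · (KM × KN) = 0.
The scalar triple product vanishes, so the four points are coplanar.

Yes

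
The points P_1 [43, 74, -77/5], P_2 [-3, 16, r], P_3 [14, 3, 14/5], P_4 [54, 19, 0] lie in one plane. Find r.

The points are coplanar iff P_1P_2 · (P_1P_3 × P_1P_4) = 0.
Expanding, this is linear in r: (2376)r + (16632/5) = 0.
So r = -7/5.

-7/5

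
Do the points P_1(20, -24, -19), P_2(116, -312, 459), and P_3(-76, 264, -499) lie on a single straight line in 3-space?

P_1P_2 = (96, -288, 478), P_1P_3 = (-96, 288, -480).
P_1P_2 × P_1P_3 = (576, 192, 0).
The cross product is nonzero, so the points do not lie on one line.

No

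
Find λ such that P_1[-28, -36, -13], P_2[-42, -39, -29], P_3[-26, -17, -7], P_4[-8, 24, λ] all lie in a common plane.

Coplanarity ⇔ det[P_1P_2; P_1P_3; P_1P_4] = 0.
Expanding, this is linear in λ: (-260)λ + (5460) = 0.
So λ = 21.

21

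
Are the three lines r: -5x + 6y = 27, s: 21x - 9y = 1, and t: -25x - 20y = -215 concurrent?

No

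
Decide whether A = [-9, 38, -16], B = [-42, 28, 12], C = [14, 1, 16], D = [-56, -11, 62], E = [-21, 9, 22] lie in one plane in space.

No

The plane through A, B, C has normal n = AB × AC = (716, 1700, 1451) and equation n·P = 34940.
Checking the remaining points: n·D = 31166, n·E = 32186.
Since n·D = 31166 ≠ 34940, D is off the plane and the points are not all coplanar.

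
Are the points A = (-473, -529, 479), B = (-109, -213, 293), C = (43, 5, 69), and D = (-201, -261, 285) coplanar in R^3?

No

With A as base: AB = (364, 316, -186), AC = (516, 534, -410), AD = (272, 268, -194).
AC × AD = (6284, -11416, -6960).
AB · (AC × AD) = -25520.
Since -25520 ≠ 0, the four points are not coplanar.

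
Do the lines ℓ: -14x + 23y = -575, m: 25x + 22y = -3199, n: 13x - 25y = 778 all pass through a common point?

Intersecting ℓ and m: solving the 2×2 system gives (x, y) = (-69, -67).
Substitute into n: (13)(-69) + (-25)(-67) = 778.
This equals 778, so (-69, -67) lies on all three lines and they are concurrent.

Yes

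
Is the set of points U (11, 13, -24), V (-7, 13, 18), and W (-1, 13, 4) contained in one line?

Yes

UV = (-18, 0, 42), UW = (-12, 0, 28).
Each component of UW is 2/3 times the corresponding component of UV, so UW = 2/3·UV and the points are collinear.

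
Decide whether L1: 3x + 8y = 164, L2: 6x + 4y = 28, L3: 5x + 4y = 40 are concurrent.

Yes

Intersecting L1 and L2: solving the 2×2 system gives (x, y) = (-12, 25).
Substitute into L3: (5)(-12) + (4)(25) = 40.
This equals 40, so (-12, 25) lies on all three lines and they are concurrent.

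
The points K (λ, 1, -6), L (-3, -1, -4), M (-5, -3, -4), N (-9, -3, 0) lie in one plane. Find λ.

The points are coplanar iff KL · (KM × KN) = 0.
Expanding, this is linear in λ: (8)λ + (-8) = 0.
So λ = 1.

1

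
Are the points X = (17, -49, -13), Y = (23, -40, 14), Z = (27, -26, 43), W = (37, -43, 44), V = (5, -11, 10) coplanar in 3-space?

Yes

The plane through X, Y, Z has normal n = XY × XZ = (-117, -66, 48) and equation n·P = 621.
Checking the remaining points: n·W = 621, n·V = 621.
All equal 621, so all 5 points lie in one plane.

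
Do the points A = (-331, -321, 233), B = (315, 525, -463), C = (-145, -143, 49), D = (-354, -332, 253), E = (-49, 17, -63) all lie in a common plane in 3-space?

Yes

The plane through A, B, C has normal n = AB × AC = (-31776, -10592, -42368) and equation n·P = 4046144.
Checking the remaining points: n·D = 4046144, n·E = 4046144.
All equal 4046144, so all 5 points lie in one plane.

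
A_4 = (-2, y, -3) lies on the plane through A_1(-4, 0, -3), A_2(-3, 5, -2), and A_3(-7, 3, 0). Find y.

4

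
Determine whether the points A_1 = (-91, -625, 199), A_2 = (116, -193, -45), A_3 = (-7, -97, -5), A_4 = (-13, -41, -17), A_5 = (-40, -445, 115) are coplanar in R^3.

The plane through A_1, A_2, A_3 has normal n = A_1A_2 × A_1A_3 = (40704, 21732, 73008) and equation n·P = -2757972.
Checking the remaining points: n·A_4 = -2661300, n·A_5 = -2902980.
Since n·A_4 = -2661300 ≠ -2757972, A_4 is off the plane and the points are not all coplanar.

No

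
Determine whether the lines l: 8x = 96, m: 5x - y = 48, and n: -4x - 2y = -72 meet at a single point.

Intersecting l and m: solving the 2×2 system gives (x, y) = (12, 12).
Substitute into n: (-4)(12) + (-2)(12) = -72.
This equals -72, so (12, 12) lies on all three lines and they are concurrent.

Yes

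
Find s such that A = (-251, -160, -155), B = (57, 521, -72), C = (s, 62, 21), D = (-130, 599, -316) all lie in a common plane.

-20

Normal to plane ABD: n = (-172638, 59631, 151371); plane equation n·P = 10328673.
Requiring n·C = 10328673: (-172638)s + (6875913) = 10328673.
So s = -20.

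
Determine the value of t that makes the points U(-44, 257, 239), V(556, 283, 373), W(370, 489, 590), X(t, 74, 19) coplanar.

Coplanarity ⇔ det[UV; UW; UX] = 0.
Expanding, this is linear in t: (-21962)t + (-834556) = 0.
So t = -38.

-38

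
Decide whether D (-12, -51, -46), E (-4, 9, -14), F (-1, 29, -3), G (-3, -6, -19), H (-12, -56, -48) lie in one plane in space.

The plane through D, E, F has normal n = DE × DF = (20, 8, -20) and equation n·P = 272.
Checking the remaining points: n·G = 272, n·H = 272.
All equal 272, so all 5 points lie in one plane.

Yes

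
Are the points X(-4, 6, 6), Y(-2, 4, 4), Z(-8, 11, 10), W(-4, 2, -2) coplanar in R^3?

No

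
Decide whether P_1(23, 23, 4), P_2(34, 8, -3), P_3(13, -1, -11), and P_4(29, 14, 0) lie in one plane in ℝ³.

A normal to the plane through P_1, P_2, P_3 is n = P_1P_2 × P_1P_3 = (57, 235, -414).
The plane has equation n·P = 5060. For P_4: n·P_4 = 4943.
4943 ≠ 5060, so P_4 is off the plane.

No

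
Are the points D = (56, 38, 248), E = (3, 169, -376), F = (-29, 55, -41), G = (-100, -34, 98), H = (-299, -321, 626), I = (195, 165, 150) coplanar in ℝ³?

The plane through D, E, F has normal n = DE × DF = (-27251, 37723, 10234) and equation n·P = 2445450.
Checking the remaining points: n·G = 2445450, n·H = 2445450, n·I = 2445450.
All equal 2445450, so all 6 points lie in one plane.

Yes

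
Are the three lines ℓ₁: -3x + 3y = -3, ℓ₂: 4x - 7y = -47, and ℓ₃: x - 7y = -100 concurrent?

Intersecting ℓ₁ and ℓ₂: solving the 2×2 system gives (x, y) = (18, 17).
Substitute into ℓ₃: (1)(18) + (-7)(17) = -101.
But ℓ₃ requires -100 ≠ -101, so the three lines have no common point.

No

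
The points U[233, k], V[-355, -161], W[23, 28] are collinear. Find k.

133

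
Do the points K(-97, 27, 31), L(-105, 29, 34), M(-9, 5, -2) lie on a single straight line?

Yes

KL = (-8, 2, 3), KM = (88, -22, -33).
Each component of KM is -11 times the corresponding component of KL, so KM = -11·KL and the points are collinear.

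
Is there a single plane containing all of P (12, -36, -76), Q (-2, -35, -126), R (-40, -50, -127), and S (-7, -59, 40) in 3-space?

No

The four points are coplanar iff the 3×3 determinant with rows PQ, PR, PS is zero.
Rows: (-14, 1, -50), (-52, -14, -51), (-19, -23, 116).
Expanding along the first row: (-14)(-2797) − (1)(-7001) + (-50)(930) = -341.
Nonzero ⇒ not coplanar.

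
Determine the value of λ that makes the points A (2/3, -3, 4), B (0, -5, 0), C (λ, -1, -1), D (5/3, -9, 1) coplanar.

-5/3

The points are coplanar iff AB · (AC × AD) = 0.
Expanding, this is linear in λ: (18)λ + (30) = 0.
So λ = -5/3.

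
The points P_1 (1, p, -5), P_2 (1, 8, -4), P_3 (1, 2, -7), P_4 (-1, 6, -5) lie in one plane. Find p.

6

Coplanarity ⇔ det[P_1P_2; P_1P_3; P_1P_4] = 0.
Expanding, this is linear in p: (-6)p + (36) = 0.
So p = 6.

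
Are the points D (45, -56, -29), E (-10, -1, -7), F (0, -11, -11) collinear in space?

DE = (-55, 55, 22), DF = (-45, 45, 18).
Each component of DF is 9/11 times the corresponding component of DE, so DF = 9/11·DE and the points are collinear.

Yes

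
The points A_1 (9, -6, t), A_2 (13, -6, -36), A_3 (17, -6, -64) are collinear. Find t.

Collinearity requires A_1A_2 × A_1A_3 = 0; each component is linear in t.
The y-component gives (-4)t + (-32) = 0, so t = -8.
The remaining components then also vanish.

-8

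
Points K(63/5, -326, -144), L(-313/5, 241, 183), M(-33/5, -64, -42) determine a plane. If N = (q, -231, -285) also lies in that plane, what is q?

62

A normal to the plane is n = KL × KM = (-27840, 1392, -8816).
N lies in the plane iff n · KN = 0.
This gives (-27840)q + (1726080) = 0, so q = 62.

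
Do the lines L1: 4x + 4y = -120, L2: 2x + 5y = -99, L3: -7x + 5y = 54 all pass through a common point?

Yes

Intersecting L1 and L2: solving the 2×2 system gives (x, y) = (-17, -13).
Substitute into L3: (-7)(-17) + (5)(-13) = 54.
This equals 54, so (-17, -13) lies on all three lines and they are concurrent.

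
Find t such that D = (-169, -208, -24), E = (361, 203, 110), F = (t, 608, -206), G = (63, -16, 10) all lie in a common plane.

639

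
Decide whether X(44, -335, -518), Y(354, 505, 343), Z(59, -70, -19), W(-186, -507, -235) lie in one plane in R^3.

No

With X as base: XY = (310, 840, 861), XZ = (15, 265, 499), XW = (-230, -172, 283).
XZ × XW = (160823, -119015, 58370).
XY · (XZ × XW) = 139100.
Since 139100 ≠ 0, the four points are not coplanar.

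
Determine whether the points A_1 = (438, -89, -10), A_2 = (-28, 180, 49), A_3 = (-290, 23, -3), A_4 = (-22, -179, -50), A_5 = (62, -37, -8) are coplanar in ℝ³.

The plane through A_1, A_2, A_3 has normal n = A_1A_2 × A_1A_3 = (-4725, -39690, 143640) and equation n·P = 26460.
Checking the remaining points: n·A_4 = 26460, n·A_5 = 26460.
All equal 26460, so all 5 points lie in one plane.

Yes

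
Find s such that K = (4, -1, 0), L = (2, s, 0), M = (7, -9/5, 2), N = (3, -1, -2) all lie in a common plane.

-1/5

Normal to plane KMN: n = (8/5, 4, -4/5); plane equation n·P = 12/5.
Requiring n·L = 12/5: (4)s + (16/5) = 12/5.
So s = -1/5.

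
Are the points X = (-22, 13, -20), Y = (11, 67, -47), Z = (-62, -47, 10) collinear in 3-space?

No

XY = (33, 54, -27), XZ = (-40, -60, 30).
XY × XZ = (0, 90, 180).
The cross product is nonzero, so the points do not lie on one line.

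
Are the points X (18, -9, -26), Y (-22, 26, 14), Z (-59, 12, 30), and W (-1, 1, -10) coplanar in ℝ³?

Yes

A normal to the plane through X, Y, Z is n = XY × XZ = (1120, -840, 1855).
The plane has equation n·P = -20510. For W: n·W = -20510.
Equal, so W lies in the plane and all four are coplanar.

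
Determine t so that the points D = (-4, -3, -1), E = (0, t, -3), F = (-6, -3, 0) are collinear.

-3

Collinearity requires DE × DF = 0; each component is linear in t.
The x-component gives (1)t + (3) = 0, so t = -3.
The remaining components then also vanish.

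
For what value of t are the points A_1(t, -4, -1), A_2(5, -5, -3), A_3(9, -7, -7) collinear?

Collinearity requires A_1A_2 × A_1A_3 = 0; each component is linear in t.
The y-component gives (-4)t + (12) = 0, so t = 3.
The remaining components then also vanish.

3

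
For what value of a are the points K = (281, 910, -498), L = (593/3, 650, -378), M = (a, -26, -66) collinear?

-19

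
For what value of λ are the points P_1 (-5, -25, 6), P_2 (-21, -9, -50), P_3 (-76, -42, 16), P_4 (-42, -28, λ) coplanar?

-6

Coplanarity ⇔ det[P_1P_2; P_1P_3; P_1P_4] = 0.
Expanding, this is linear in λ: (1408)λ + (8448) = 0.
So λ = -6.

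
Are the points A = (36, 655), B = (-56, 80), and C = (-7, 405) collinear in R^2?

AB = (-92, -575), AC = (-43, -250).
If collinear, AC would be a scalar multiple of AB. But (-92)·(-250) ≠ (-575)·(-43) (difference -1725), so they are not parallel; the points are not collinear.

No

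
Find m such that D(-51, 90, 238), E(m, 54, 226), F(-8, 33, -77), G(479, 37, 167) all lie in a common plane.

Normal to plane DFG: n = (-12648, -163897, 27931); plane equation n·P = -7458104.
Requiring n·E = -7458104: (-12648)m + (-2538032) = -7458104.
So m = 389.

389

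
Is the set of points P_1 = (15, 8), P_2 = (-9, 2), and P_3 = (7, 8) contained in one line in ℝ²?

No

P_1P_2 = (-24, -6), P_1P_3 = (-8, 0).
det[P_1P_2; P_1P_3] = (-24)(0) − (-6)(-8) = -48.
The determinant is nonzero, so they are not collinear.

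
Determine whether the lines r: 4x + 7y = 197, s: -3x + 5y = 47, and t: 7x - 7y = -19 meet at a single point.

Intersecting r and s: solving the 2×2 system gives (x, y) = (16, 19).
Substitute into t: (7)(16) + (-7)(19) = -21.
But t requires -19 ≠ -21, so the three lines have no common point.

No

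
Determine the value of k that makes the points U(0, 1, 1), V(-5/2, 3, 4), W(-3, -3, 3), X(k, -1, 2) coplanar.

-3/2

Normal to plane UVW: n = (16, -4, 16); plane equation n·P = 12.
Requiring n·X = 12: (16)k + (36) = 12.
So k = -3/2.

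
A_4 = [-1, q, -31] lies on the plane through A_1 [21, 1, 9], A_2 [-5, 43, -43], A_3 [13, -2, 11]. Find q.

The plane through A_1, A_2, A_3 has equation −72x + 468y + 414z = 2682.
Substituting A_4: (468)q + (-12762) = 2682, so q = 33.

33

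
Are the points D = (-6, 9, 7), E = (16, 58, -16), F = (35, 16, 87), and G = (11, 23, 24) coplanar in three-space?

Yes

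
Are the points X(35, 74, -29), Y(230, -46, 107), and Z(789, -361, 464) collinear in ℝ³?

No

XY = (195, -120, 136), XZ = (754, -435, 493).
XY × XZ = (0, 6409, 5655).
The cross product is nonzero, so the points do not lie on one line.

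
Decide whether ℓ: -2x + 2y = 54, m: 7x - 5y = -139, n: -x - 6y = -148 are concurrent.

Yes

The three lines meet at one point iff the augmented coefficient matrix [aᵢ bᵢ cᵢ] has rank < 3, i.e. its determinant vanishes.
Here the determinant is 0.
It vanishes, so the lines are concurrent at (-2, 25).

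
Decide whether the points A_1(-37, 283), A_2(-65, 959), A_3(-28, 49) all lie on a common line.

No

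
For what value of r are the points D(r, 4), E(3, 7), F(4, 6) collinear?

The three points are collinear iff det[DE; DF] = 0.
This determinant is linear in r: (1)r + (-6) = 0, so r = 6.

6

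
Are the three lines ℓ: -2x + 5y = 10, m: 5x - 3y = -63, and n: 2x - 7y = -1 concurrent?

No

Intersecting ℓ and m: solving the 2×2 system gives (x, y) = (-15, -4).
Substitute into n: (2)(-15) + (-7)(-4) = -2.
But n requires -1 ≠ -2, so the three lines have no common point.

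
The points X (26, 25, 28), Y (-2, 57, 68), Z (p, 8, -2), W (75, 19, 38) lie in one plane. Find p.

19

The points are coplanar iff XY · (XZ × XW) = 0.
Expanding, this is linear in p: (-560)p + (10640) = 0.
So p = 19.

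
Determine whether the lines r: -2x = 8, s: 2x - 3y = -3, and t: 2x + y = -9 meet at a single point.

No

The three lines meet at one point iff the augmented coefficient matrix [aᵢ bᵢ cᵢ] has rank < 3, i.e. its determinant vanishes.
Here the determinant is 4.
Nonzero, so no common point exists.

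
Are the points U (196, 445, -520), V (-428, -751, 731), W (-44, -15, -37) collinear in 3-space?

No

UV = (-624, -1196, 1251), UW = (-240, -460, 483).
Comparing components 2 and 3: (-1196)(483) − (1251)(-460) = -2208 ≠ 0, so UV and UW are not parallel and the points are not collinear.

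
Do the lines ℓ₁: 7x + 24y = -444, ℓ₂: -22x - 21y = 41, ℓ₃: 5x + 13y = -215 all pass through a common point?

No

Lines aᵢx + bᵢy = cᵢ with pairwise distinct directions are concurrent exactly when det[aᵢ bᵢ cᵢ] = 0.
Here the determinant is -362.
Nonzero, so no common point exists.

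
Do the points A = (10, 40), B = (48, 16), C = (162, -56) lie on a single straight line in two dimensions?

Yes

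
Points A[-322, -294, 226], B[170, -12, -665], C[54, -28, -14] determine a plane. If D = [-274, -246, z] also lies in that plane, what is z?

318

A normal to the plane is n = AB × AC = (169326, -216936, 24840).
D lies in the plane iff n · AD = 0.
This gives (24840)z + (-7899120) = 0, so z = 318.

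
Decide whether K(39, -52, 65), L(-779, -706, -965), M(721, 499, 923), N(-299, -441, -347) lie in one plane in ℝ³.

No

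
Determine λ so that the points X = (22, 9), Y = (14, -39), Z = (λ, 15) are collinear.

Collinearity: (Z − X) must be parallel to (Y − X) = (-8, -48).
Cross-multiplying the components: (λ − 22)·(-48) = (6)·(-8).
Solving gives λ = 23.

23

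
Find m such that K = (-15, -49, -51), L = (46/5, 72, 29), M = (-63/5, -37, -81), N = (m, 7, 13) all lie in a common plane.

Normal to plane KLM: n = (-4590, 918, 0); plane equation n·P = 23868.
Requiring n·N = 23868: (-4590)m + (6426) = 23868.
So m = -19/5.

-19/5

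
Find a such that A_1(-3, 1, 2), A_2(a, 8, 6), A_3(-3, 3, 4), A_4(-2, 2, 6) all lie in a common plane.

-4

Normal to plane A_1A_3A_4: n = (6, 2, -2); plane equation n·P = -20.
Requiring n·A_2 = -20: (6)a + (4) = -20.
So a = -4.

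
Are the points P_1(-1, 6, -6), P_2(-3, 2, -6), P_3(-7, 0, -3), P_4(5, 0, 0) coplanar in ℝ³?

The four points are coplanar iff the 3×3 determinant with rows P_1P_2, P_1P_3, P_1P_4 is zero.
Rows: (-2, -4, 0), (-6, -6, 3), (6, -6, 6).
Expanding along the first row: (-2)(-18) − (-4)(-54) + (0)(72) = -180.
Nonzero ⇒ not coplanar.

No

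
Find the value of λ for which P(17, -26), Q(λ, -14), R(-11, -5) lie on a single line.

1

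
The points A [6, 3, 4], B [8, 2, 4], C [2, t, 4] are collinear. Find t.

5

Collinearity requires AB × AC = 0; each component is linear in t.
The z-component gives (2)t + (-10) = 0, so t = 5.
The remaining components then also vanish.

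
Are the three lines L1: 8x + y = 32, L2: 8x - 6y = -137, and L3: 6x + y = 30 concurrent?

Intersecting L1 and L2: solving the 2×2 system gives (x, y) = (55/56, 169/7).
Substitute into L3: (6)(55/56) + (1)(169/7) = 841/28.
But L3 requires 30 ≠ 841/28, so the three lines have no common point.

No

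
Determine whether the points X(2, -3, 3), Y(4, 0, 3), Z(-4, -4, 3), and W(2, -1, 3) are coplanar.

Yes

With X as base: XY = (2, 3, 0), XZ = (-6, -1, 0), XW = (0, 2, 0).
XZ × XW = (0, 0, -12).
XY · (XZ × XW) = 0.
The scalar triple product vanishes, so the four points are coplanar.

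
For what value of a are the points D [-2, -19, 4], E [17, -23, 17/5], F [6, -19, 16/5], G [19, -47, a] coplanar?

Normal to plane DEF: n = (16/5, 52/5, 32); plane equation n·P = -76.
Requiring n·G = -76: (32)a + (-428) = -76.
So a = 11.

11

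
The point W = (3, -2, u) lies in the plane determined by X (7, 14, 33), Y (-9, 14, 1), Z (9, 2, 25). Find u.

Coplanarity requires XY · (XZ × XW) = 0.
XY = (-16, 0, -32), XZ = (2, -12, -8); the triple product is linear in u with coefficient 192 and constant term -1728.
Setting it to zero: u = 9.

9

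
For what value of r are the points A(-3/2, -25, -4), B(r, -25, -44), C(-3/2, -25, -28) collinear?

Collinearity requires AB × AC = 0; each component is linear in r.
The y-component gives (24)r + (36) = 0, so r = -3/2.
The remaining components then also vanish.

-3/2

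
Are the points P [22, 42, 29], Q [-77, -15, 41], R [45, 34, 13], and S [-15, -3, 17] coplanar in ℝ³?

A normal to the plane through P, Q, R is n = PQ × PR = (1008, -1308, 2103).
The plane has equation n·X = 28227. For S: n·S = 24555.
24555 ≠ 28227, so S is off the plane.

No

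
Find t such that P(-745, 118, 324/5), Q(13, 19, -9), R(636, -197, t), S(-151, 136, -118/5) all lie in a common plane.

-133/5

Coplanarity ⇔ det[PQ; PR; PS] = 0.
Expanding, this is linear in t: (-72450)t + (-1927170) = 0.
So t = -133/5.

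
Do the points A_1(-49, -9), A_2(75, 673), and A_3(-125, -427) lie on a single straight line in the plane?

A_1A_2 = (124, 682), A_1A_3 = (-76, -418).
det[A_1A_2; A_1A_3] = (124)(-418) − (682)(-76) = 0.
The determinant is zero, so the points are collinear.

Yes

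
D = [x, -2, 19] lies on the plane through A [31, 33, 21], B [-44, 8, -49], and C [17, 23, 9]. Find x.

The plane through A, B, C has equation −400x + 80y + 400z = -1360.
Substituting D: (-400)x + (7440) = -1360, so x = 22.

22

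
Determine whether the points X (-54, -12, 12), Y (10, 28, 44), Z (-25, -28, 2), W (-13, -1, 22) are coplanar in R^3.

Yes

The four points are coplanar iff the 3×3 determinant with rows XY, XZ, XW is zero.
Rows: (64, 40, 32), (29, -16, -10), (41, 11, 10).
Expanding along the first row: (64)(-50) − (40)(700) + (32)(975) = 0.
Zero determinant ⇒ coplanar.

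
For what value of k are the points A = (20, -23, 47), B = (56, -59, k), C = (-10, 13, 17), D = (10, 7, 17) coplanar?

Coplanarity ⇔ det[AB; AC; AD] = 0.
Expanding, this is linear in k: (-540)k + (40500) = 0.
So k = 75.

75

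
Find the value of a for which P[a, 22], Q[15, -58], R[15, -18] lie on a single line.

Collinearity: (P − Q) must be parallel to (R − Q) = (0, 40).
Cross-multiplying the components: (a − 15)·(40) = (80)·(0).
Solving gives a = 15.

15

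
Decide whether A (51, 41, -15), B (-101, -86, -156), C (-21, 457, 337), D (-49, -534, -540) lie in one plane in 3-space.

Yes

The four points are coplanar iff the 3×3 determinant with rows AB, AC, AD is zero.
Rows: (-152, -127, -141), (-72, 416, 352), (-100, -575, -525).
Expanding along the first row: (-152)(-16000) − (-127)(73000) + (-141)(83000) = 0.
Zero determinant ⇒ coplanar.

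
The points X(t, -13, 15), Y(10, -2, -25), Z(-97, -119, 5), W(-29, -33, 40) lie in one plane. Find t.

-7

Coplanarity ⇔ det[XY; XZ; XW] = 0.
Expanding, this is linear in t: (6675)t + (46725) = 0.
So t = -7.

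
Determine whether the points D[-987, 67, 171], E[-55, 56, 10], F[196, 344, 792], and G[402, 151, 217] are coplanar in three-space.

No

The four points are coplanar iff the 3×3 determinant with rows DE, DF, DG is zero.
Rows: (932, -11, -161), (1183, 277, 621), (1389, 84, 46).
Expanding along the first row: (932)(-39422) − (-11)(-808151) + (-161)(-285381) = 315376.
Nonzero ⇒ not coplanar.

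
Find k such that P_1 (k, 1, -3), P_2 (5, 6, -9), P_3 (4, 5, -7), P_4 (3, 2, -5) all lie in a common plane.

The points are coplanar iff P_1P_2 · (P_1P_3 × P_1P_4) = 0.
Expanding, this is linear in k: (-4)k + (8) = 0.
So k = 2.

2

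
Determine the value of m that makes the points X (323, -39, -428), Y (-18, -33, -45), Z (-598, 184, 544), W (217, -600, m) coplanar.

The points are coplanar iff XY · (XZ × XW) = 0.
Expanding, this is linear in m: (-70517)m + (-9801863) = 0.
So m = -139.

-139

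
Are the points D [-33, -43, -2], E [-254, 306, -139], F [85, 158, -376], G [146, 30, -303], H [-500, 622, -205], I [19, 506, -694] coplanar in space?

The plane through D, E, F has normal n = DE × DF = (-102989, -98820, -85603) and equation n·P = 7819103.
Checking the remaining points: n·G = 7936715, n·H = 7577075, n·I = 7448771.
Since n·G = 7936715 ≠ 7819103, G is off the plane and the points are not all coplanar.

No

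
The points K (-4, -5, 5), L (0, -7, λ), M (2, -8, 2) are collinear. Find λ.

3

Direction KM = (6, -3, -3). From the x-coordinate of L, the parameter along the line is τ = (0 − (-4))/6 = 2/3.
Then λ = 5 + 2/3·(-3) = 3.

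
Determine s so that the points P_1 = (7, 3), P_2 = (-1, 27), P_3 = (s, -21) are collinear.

The three points are collinear iff det[P_1P_2; P_1P_3] = 0.
This determinant is linear in s: (-24)s + (360) = 0, so s = 15.

15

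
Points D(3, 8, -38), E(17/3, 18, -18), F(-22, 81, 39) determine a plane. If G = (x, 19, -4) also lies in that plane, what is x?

A normal to the plane is n = DE × DF = (-690, -2116/3, 1334/3).
G lies in the plane iff n · DG = 0.
This gives (-690)x + (9430) = 0, so x = 41/3.

41/3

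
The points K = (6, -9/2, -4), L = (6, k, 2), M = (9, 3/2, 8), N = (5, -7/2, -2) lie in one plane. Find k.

-3/2

Normal to plane KMN: n = (0, -18, 9); plane equation n·P = 45.
Requiring n·L = 45: (-18)k + (18) = 45.
So k = -3/2.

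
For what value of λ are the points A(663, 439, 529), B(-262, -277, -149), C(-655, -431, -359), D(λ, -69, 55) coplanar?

28

Coplanarity ⇔ det[AB; AC; AD] = 0.
Expanding, this is linear in λ: (45948)λ + (-1286544) = 0.
So λ = 28.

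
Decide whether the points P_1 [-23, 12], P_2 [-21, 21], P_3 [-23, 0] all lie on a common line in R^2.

No

P_1P_2 = (2, 9), P_1P_3 = (0, -12).
If collinear, P_1P_3 would be a scalar multiple of P_1P_2. But (2)·(-12) ≠ (9)·(0) (difference -24), so they are not parallel; the points are not collinear.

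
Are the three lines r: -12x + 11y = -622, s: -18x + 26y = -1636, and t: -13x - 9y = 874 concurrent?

Yes

The three lines meet at one point iff the augmented coefficient matrix [aᵢ bᵢ cᵢ] has rank < 3, i.e. its determinant vanishes.
Here the determinant is 0.
It vanishes, so the lines are concurrent at (-16, -74).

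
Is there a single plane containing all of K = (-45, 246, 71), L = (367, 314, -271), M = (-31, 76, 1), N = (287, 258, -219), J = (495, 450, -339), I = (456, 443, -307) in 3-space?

The plane through K, L, M has normal n = KL × KM = (-62900, 24052, -70992) and equation n·P = 3706860.
Checking the remaining points: n·N = 3700364, n·J = 3754188, n·I = 3767180.
Since n·N = 3700364 ≠ 3706860, N is off the plane and the points are not all coplanar.

No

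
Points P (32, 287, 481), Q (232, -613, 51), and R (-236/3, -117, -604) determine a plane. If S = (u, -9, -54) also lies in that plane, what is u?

A normal to the plane is n = PQ × PR = (802780, 793760/3, -180400).
S lies in the plane iff n · PS = 0.
This gives (802780)u + (-22477840/3) = 0, so u = 28/3.

28/3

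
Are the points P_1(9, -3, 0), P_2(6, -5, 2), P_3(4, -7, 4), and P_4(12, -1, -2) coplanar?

Yes

The four points are coplanar iff the 3×3 determinant with rows P_1P_2, P_1P_3, P_1P_4 is zero.
Rows: (-3, -2, 2), (-5, -4, 4), (3, 2, -2).
Expanding along the first row: (-3)(0) − (-2)(-2) + (2)(2) = 0.
Zero determinant ⇒ coplanar.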